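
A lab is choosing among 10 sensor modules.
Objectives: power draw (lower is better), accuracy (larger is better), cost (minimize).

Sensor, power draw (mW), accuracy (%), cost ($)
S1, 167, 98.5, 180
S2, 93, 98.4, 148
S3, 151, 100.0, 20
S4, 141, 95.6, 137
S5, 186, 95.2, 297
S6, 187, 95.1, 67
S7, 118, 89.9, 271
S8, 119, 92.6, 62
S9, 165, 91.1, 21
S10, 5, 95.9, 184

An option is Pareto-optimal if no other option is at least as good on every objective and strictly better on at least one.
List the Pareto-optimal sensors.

S1: dominated by S3 (power draw 151≤167, accuracy 100.0≥98.5, cost 20≤180).
S2: not dominated.
S3: not dominated (best accuracy).
S4: not dominated.
S5: dominated by S1 (power draw 167≤186, accuracy 98.5≥95.2, cost 180≤297).
S6: dominated by S3 (power draw 151≤187, accuracy 100.0≥95.1, cost 20≤67).
S7: dominated by S2 (power draw 93≤118, accuracy 98.4≥89.9, cost 148≤271).
S8: not dominated.
S9: dominated by S3 (power draw 151≤165, accuracy 100.0≥91.1, cost 20≤21).
S10: not dominated (best power draw).

S2, S3, S4, S8, S10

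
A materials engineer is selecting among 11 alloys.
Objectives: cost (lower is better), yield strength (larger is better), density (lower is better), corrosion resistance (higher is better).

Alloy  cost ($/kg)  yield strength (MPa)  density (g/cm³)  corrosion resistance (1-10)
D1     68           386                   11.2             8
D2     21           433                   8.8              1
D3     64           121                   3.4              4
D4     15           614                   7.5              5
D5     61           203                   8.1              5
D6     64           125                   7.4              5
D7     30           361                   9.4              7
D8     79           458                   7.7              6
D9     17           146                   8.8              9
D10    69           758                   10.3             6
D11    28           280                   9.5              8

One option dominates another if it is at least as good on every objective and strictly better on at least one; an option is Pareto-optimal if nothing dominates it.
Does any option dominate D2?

Yes

D4 vs D2: cost 15≤21, yield strength 614≥433, density 7.5≤8.8, corrosion resistance 5≥1 — D4 is at least as good on every objective and strictly better on at least one, so D4 dominates D2.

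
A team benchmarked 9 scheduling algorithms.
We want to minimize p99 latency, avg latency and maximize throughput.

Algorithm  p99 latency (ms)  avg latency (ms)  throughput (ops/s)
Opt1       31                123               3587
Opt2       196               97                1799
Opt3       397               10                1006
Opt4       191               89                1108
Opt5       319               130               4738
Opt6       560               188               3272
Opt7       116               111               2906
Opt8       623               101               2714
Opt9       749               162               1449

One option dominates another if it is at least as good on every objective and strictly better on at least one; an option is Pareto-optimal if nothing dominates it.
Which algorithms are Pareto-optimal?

Opt1, Opt2, Opt3, Opt4, Opt5, Opt7, Opt8

Opt1: not dominated (best p99 latency).
Opt2: not dominated.
Opt3: not dominated (best avg latency).
Opt4: not dominated.
Opt5: not dominated (best throughput).
Opt6: dominated by Opt1 (p99 latency 31≤560, avg latency 123≤188, throughput 3587≥3272).
Opt7: not dominated.
Opt8: not dominated.
Opt9: dominated by Opt1 (p99 latency 31≤749, avg latency 123≤162, throughput 3587≥1449).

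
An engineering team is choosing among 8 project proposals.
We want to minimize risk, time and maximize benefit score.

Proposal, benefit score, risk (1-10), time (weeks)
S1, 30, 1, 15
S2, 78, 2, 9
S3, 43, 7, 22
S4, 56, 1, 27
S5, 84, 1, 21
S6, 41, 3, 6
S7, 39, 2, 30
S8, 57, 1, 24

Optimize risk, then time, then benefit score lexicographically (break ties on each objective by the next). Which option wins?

First minimize risk: best is 1, kept {S1, S4, S5, S8}.
Then minimize time: best is 15, kept {S1}.

S1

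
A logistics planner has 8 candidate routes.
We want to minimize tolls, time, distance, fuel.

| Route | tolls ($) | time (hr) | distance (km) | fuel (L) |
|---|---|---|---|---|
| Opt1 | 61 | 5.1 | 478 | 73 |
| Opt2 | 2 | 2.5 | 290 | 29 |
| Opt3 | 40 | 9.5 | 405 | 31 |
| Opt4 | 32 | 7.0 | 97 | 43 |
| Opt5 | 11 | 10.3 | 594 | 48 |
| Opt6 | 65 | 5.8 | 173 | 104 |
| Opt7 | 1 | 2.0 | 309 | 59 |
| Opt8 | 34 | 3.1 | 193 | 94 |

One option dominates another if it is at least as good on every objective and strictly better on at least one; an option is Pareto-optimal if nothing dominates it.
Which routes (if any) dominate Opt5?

Opt2: tolls 2≤11, time 2.5≤10.3, distance 290≤594, fuel 29≤48 — dominates Opt5.
Others (Opt1, Opt3, Opt4, Opt6, Opt7, Opt8) are each worse than Opt5 on at least one objective.

Opt2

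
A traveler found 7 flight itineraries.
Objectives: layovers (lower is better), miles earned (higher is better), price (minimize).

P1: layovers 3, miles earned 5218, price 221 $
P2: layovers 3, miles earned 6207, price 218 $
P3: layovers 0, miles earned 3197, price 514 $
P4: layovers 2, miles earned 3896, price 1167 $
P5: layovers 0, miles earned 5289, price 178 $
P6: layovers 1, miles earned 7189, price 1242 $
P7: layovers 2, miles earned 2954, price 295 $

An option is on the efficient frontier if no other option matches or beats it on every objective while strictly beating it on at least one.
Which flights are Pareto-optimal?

P1: dominated by P2 (layovers 3≤3, miles earned 6207≥5218, price 218≤221).
P2: not dominated.
P3: dominated by P5 (layovers 0≤0, miles earned 5289≥3197, price 178≤514).
P4: dominated by P5 (layovers 0≤2, miles earned 5289≥3896, price 178≤1167).
P5: not dominated (best price).
P6: not dominated (best miles earned).
P7: dominated by P5 (layovers 0≤2, miles earned 5289≥2954, price 178≤295).

P2, P5, P6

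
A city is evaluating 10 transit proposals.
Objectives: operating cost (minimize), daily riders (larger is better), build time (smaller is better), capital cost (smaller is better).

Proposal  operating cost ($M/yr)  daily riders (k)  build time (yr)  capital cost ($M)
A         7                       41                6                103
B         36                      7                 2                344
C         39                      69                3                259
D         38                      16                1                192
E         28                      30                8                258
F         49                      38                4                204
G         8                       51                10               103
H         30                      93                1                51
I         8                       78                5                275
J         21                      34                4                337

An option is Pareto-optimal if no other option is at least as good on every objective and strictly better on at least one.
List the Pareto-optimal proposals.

A: not dominated (best operating cost).
B: dominated by H (operating cost 30≤36, daily riders 93≥7, build time 1≤2, capital cost 51≤344).
C: dominated by H (operating cost 30≤39, daily riders 93≥69, build time 1≤3, capital cost 51≤259).
D: dominated by H (operating cost 30≤38, daily riders 93≥16, build time 1≤1, capital cost 51≤192).
E: dominated by A (operating cost 7≤28, daily riders 41≥30, build time 6≤8, capital cost 103≤258).
F: dominated by H (operating cost 30≤49, daily riders 93≥38, build time 1≤4, capital cost 51≤204).
G: not dominated.
H: not dominated (best daily riders).
I: not dominated.
J: not dominated.

A, G, H, I, J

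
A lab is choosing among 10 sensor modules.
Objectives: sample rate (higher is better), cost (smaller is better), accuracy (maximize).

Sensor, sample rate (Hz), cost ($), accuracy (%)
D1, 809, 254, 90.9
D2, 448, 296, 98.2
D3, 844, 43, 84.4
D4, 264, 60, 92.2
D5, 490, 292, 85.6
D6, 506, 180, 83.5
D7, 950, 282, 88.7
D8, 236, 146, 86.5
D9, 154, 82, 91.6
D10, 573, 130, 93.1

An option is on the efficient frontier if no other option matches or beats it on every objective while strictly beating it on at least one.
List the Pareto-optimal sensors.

D1, D2, D3, D4, D7, D10

D1: not dominated.
D2: not dominated (best accuracy).
D3: not dominated (best cost).
D4: not dominated.
D5: dominated by D1 (sample rate 809≥490, cost 254≤292, accuracy 90.9≥85.6).
D6: dominated by D3 (sample rate 844≥506, cost 43≤180, accuracy 84.4≥83.5).
D7: not dominated (best sample rate).
D8: dominated by D4 (sample rate 264≥236, cost 60≤146, accuracy 92.2≥86.5).
D9: dominated by D4 (sample rate 264≥154, cost 60≤82, accuracy 92.2≥91.6).
D10: not dominated.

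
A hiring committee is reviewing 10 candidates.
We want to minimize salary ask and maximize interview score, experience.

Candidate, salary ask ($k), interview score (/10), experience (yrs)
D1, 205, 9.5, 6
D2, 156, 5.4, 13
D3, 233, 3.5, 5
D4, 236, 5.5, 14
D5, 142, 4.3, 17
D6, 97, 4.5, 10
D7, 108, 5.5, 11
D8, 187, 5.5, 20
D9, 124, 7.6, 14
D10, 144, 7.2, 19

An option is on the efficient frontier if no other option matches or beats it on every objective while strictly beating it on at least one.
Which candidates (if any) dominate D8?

D1: worse on salary ask (205 vs 187).
D2: worse on interview score (5.4 vs 5.5).
D3: worse on salary ask (233 vs 187).
D4: worse on salary ask (236 vs 187).
D5: worse on interview score (4.3 vs 5.5).
D6: worse on interview score (4.5 vs 5.5).
D7: worse on experience (11 vs 20).
D9: worse on experience (14 vs 20).
D10: worse on experience (19 vs 20).
No option dominates D8.

none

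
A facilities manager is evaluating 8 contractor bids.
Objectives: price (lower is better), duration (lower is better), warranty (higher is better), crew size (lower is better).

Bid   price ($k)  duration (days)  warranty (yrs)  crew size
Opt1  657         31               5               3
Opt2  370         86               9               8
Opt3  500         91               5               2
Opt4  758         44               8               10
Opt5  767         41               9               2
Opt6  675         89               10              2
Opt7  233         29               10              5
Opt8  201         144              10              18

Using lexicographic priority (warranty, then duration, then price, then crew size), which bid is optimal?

First maximize warranty: best is 10, kept {Opt6, Opt7, Opt8}.
Then minimize duration: best is 29, kept {Opt7}.

Opt7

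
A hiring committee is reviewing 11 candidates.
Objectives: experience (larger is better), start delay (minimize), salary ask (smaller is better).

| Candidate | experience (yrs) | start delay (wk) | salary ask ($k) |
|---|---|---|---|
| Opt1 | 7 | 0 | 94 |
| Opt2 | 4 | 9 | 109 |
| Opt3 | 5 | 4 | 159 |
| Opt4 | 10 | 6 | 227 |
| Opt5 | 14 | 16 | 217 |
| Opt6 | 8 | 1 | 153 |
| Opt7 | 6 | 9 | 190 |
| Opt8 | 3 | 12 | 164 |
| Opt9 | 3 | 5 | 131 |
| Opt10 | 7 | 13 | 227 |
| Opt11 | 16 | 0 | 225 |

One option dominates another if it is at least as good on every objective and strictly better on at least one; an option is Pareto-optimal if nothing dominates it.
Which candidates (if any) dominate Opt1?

none

Opt2: worse on experience (4 vs 7).
Opt3: worse on experience (5 vs 7).
Opt4: worse on start delay (6 vs 0).
Opt5: worse on start delay (16 vs 0).
Opt6: worse on start delay (1 vs 0).
Opt7: worse on experience (6 vs 7).
Opt8: worse on experience (3 vs 7).
Opt9: worse on experience (3 vs 7).
Opt10: worse on start delay (13 vs 0).
Opt11: worse on salary ask (225 vs 94).
No option dominates Opt1.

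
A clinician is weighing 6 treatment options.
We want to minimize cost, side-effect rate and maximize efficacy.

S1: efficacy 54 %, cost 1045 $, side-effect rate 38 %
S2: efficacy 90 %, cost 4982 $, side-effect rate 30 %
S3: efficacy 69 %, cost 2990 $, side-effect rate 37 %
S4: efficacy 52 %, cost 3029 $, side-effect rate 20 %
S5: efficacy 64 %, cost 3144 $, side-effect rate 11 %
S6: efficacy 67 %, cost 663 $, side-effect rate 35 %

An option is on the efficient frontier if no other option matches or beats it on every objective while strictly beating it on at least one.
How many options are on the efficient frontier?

S1: dominated by S6 (efficacy 67≥54, cost 663≤1045, side-effect rate 35≤38).
S2: not dominated (best efficacy).
S3: not dominated.
S4: not dominated.
S5: not dominated (best side-effect rate).
S6: not dominated (best cost).
Pareto-optimal: S2, S3, S4, S5, S6 → 5.

5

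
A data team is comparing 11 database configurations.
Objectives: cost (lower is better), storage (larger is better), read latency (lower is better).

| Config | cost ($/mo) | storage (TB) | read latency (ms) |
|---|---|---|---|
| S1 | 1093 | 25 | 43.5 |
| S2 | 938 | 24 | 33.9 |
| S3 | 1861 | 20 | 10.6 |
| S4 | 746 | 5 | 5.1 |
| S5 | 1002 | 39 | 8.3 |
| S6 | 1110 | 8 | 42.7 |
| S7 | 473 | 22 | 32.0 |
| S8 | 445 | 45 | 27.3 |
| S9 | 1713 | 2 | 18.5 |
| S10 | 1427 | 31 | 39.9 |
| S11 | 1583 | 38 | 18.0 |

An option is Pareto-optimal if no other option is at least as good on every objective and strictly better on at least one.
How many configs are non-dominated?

S1: dominated by S5 (cost 1002≤1093, storage 39≥25, read latency 8.3≤43.5).
S2: dominated by S8 (cost 445≤938, storage 45≥24, read latency 27.3≤33.9).
S3: dominated by S5 (cost 1002≤1861, storage 39≥20, read latency 8.3≤10.6).
S4: not dominated (best read latency).
S5: not dominated.
S6: dominated by S2 (cost 938≤1110, storage 24≥8, read latency 33.9≤42.7).
S7: dominated by S8 (cost 445≤473, storage 45≥22, read latency 27.3≤32.0).
S8: not dominated (best cost).
S9: dominated by S4 (cost 746≤1713, storage 5≥2, read latency 5.1≤18.5).
S10: dominated by S5 (cost 1002≤1427, storage 39≥31, read latency 8.3≤39.9).
S11: dominated by S5 (cost 1002≤1583, storage 39≥38, read latency 8.3≤18.0).
Pareto-optimal: S4, S5, S8 → 3.

3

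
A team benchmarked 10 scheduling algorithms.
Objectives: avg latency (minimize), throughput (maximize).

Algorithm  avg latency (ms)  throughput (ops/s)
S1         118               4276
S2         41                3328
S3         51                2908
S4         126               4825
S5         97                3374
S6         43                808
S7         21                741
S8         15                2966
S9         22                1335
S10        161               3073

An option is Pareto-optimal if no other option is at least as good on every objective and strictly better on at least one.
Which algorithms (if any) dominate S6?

S2, S8, S9

S2: avg latency 41≤43, throughput 3328≥808 — dominates S6.
S8: avg latency 15≤43, throughput 2966≥808 — dominates S6.
S9: avg latency 22≤43, throughput 1335≥808 — dominates S6.
Others (S1, S3, S4, S5, S7, S10) are each worse than S6 on at least one objective.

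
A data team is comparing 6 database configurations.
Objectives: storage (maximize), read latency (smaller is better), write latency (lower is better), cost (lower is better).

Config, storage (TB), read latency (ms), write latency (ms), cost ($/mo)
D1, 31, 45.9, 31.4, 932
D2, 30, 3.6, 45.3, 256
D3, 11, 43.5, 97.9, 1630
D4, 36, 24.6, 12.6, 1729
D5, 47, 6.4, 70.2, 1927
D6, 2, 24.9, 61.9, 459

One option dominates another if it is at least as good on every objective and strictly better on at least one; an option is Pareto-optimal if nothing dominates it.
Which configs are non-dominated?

D1, D2, D4, D5

D1: not dominated.
D2: not dominated (best read latency).
D3: dominated by D2 (storage 30≥11, read latency 3.6≤43.5, write latency 45.3≤97.9, cost 256≤1630).
D4: not dominated (best write latency).
D5: not dominated (best storage).
D6: dominated by D2 (storage 30≥2, read latency 3.6≤24.9, write latency 45.3≤61.9, cost 256≤459).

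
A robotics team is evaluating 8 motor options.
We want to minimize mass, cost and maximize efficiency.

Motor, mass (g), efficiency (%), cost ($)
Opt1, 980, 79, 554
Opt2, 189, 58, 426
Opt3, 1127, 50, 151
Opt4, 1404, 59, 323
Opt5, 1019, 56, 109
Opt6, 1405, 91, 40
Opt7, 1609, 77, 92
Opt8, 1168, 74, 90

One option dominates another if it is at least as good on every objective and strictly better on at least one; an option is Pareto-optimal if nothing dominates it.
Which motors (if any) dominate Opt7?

Opt6: mass 1405≤1609, efficiency 91≥77, cost 40≤92 — dominates Opt7.
Others (Opt1, Opt2, Opt3, Opt4, Opt5, Opt8) are each worse than Opt7 on at least one objective.

Opt6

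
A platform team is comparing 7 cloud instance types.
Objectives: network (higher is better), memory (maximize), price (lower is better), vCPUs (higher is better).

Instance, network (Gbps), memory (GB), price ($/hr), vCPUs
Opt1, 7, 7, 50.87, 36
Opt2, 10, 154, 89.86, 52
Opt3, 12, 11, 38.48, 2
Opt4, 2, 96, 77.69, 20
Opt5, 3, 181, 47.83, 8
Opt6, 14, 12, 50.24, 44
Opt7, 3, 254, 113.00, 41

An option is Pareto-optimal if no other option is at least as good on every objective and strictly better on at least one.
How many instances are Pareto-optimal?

Opt1: dominated by Opt6 (network 14≥7, memory 12≥7, price 50.24≤50.87, vCPUs 44≥36).
Opt2: not dominated (best vCPUs).
Opt3: not dominated (best price).
Opt4: not dominated.
Opt5: not dominated.
Opt6: not dominated (best network).
Opt7: not dominated (best memory).
Pareto-optimal: Opt2, Opt3, Opt4, Opt5, Opt6, Opt7 → 6.

6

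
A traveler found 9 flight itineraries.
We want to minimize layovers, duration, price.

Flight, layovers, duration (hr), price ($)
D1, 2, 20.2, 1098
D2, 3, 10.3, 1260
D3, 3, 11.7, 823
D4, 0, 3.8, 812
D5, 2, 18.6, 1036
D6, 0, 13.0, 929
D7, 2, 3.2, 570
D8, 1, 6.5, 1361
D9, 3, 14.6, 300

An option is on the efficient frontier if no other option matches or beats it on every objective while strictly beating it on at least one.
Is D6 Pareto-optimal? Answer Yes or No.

No

D4 vs D6: layovers 0≤0, duration 3.8≤13.0, price 812≤929 — D4 is at least as good on every objective and strictly better on at least one, so D4 dominates D6.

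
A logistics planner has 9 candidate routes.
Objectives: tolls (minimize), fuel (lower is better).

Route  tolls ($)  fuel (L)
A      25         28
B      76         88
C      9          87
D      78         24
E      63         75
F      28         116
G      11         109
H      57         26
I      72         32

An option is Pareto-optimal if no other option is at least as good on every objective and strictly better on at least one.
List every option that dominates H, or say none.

A: worse on fuel (28 vs 26).
B: worse on tolls (76 vs 57).
C: worse on fuel (87 vs 26).
D: worse on tolls (78 vs 57).
E: worse on tolls (63 vs 57).
F: worse on fuel (116 vs 26).
G: worse on fuel (109 vs 26).
I: worse on tolls (72 vs 57).
No option dominates H.

none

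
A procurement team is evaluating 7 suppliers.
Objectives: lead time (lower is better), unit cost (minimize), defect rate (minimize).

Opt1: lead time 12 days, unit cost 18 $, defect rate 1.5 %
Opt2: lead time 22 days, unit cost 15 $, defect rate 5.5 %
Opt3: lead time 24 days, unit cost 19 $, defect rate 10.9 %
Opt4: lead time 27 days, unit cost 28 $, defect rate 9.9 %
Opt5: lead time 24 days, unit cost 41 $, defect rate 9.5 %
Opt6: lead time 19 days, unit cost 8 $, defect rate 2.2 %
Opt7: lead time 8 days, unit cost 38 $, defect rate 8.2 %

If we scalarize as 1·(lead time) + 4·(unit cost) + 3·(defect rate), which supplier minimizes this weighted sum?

Opt6

Opt1: 1·12 + 4·18 + 3·1.5 = 88.5
Opt2: 1·22 + 4·15 + 3·5.5 = 98.5
Opt3: 1·24 + 4·19 + 3·10.9 = 132.7
Opt4: 1·27 + 4·28 + 3·9.9 = 168.7
Opt5: 1·24 + 4·41 + 3·9.5 = 216.5
Opt6: 1·19 + 4·8 + 3·2.2 = 57.6
Opt7: 1·8 + 4·38 + 3·8.2 = 184.6
Lowest: Opt6 at 57.6.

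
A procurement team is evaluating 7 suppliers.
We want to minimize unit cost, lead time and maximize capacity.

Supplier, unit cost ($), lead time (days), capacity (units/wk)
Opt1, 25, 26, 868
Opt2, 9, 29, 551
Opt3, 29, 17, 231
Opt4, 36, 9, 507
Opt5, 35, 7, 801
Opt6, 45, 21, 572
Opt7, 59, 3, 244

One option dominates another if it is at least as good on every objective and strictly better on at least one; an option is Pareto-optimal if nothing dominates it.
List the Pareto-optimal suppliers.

Opt1: not dominated (best capacity).
Opt2: not dominated (best unit cost).
Opt3: not dominated.
Opt4: dominated by Opt5 (unit cost 35≤36, lead time 7≤9, capacity 801≥507).
Opt5: not dominated.
Opt6: dominated by Opt5 (unit cost 35≤45, lead time 7≤21, capacity 801≥572).
Opt7: not dominated (best lead time).

Opt1, Opt2, Opt3, Opt5, Opt7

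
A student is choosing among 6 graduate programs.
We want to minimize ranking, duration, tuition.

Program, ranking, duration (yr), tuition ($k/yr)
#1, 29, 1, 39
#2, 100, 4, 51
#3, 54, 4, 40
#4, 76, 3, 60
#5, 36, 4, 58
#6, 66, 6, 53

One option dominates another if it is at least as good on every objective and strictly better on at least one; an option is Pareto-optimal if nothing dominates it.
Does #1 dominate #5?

Yes

#1 vs #5: ranking 29≤36, duration 1≤4, tuition 39≤58 — #1 is at least as good on every objective with at least one strict improvement.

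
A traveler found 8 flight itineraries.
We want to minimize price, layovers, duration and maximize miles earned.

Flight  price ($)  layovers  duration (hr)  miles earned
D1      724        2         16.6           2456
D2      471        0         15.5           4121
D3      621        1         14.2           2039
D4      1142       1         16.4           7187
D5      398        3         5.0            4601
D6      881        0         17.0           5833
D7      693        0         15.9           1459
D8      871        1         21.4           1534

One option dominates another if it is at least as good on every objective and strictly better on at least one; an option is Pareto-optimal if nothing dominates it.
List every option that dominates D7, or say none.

D2: price 471≤693, layovers 0≤0, duration 15.5≤15.9, miles earned 4121≥1459 — dominates D7.
Others (D1, D3, D4, D5, D6, D8) are each worse than D7 on at least one objective.

D2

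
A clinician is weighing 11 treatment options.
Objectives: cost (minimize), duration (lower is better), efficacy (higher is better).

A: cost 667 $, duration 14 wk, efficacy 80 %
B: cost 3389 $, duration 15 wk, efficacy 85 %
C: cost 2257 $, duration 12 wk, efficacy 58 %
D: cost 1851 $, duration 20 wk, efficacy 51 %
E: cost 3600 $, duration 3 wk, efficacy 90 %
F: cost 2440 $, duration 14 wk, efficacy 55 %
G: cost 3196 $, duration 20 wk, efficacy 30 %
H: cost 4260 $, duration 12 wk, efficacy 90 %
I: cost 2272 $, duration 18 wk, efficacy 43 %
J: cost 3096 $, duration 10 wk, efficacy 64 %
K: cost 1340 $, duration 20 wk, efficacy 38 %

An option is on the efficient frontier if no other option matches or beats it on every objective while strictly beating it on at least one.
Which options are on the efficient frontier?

A: not dominated (best cost).
B: not dominated.
C: not dominated.
D: dominated by A (cost 667≤1851, duration 14≤20, efficacy 80≥51).
E: not dominated (best duration).
F: dominated by A (cost 667≤2440, duration 14≤14, efficacy 80≥55).
G: dominated by A (cost 667≤3196, duration 14≤20, efficacy 80≥30).
H: dominated by E (cost 3600≤4260, duration 3≤12, efficacy 90≥90).
I: dominated by A (cost 667≤2272, duration 14≤18, efficacy 80≥43).
J: not dominated.
K: dominated by A (cost 667≤1340, duration 14≤20, efficacy 80≥38).

A, B, C, E, J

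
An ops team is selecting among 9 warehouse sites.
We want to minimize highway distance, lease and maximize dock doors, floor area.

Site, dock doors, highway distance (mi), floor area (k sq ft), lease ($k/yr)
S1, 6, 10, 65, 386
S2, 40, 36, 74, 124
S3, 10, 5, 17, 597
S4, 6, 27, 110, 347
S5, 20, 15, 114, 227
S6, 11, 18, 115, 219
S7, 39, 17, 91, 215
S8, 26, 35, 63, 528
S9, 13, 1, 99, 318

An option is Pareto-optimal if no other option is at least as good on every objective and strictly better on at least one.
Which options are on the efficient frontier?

S1: dominated by S9 (dock doors 13≥6, highway distance 1≤10, floor area 99≥65, lease 318≤386).
S2: not dominated (best dock doors).
S3: dominated by S9 (dock doors 13≥10, highway distance 1≤5, floor area 99≥17, lease 318≤597).
S4: dominated by S5 (dock doors 20≥6, highway distance 15≤27, floor area 114≥110, lease 227≤347).
S5: not dominated.
S6: not dominated (best floor area).
S7: not dominated.
S8: dominated by S7 (dock doors 39≥26, highway distance 17≤35, floor area 91≥63, lease 215≤528).
S9: not dominated (best highway distance).

S2, S5, S6, S7, S9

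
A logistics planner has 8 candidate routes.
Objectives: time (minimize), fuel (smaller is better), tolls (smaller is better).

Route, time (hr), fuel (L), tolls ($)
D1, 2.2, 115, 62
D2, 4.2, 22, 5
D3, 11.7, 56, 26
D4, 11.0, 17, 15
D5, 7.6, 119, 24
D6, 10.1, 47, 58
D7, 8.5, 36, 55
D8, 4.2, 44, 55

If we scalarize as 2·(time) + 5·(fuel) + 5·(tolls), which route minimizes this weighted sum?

D1: 2·2.2 + 5·115 + 5·62 = 889.4
D2: 2·4.2 + 5·22 + 5·5 = 143.4
D3: 2·11.7 + 5·56 + 5·26 = 433.4
D4: 2·11.0 + 5·17 + 5·15 = 182.0
D5: 2·7.6 + 5·119 + 5·24 = 730.2
D6: 2·10.1 + 5·47 + 5·58 = 545.2
D7: 2·8.5 + 5·36 + 5·55 = 472.0
D8: 2·4.2 + 5·44 + 5·55 = 503.4
Lowest: D2 at 143.4.

D2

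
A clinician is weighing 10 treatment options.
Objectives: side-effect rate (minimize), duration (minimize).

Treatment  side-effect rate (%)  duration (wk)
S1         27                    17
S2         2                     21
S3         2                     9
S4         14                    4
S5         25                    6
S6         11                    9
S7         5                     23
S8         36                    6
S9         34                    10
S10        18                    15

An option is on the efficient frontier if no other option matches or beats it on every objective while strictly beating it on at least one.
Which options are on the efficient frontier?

S3, S4

S1: dominated by S3 (side-effect rate 2≤27, duration 9≤17).
S2: dominated by S3 (side-effect rate 2≤2, duration 9≤21).
S3: not dominated.
S4: not dominated (best duration).
S5: dominated by S4 (side-effect rate 14≤25, duration 4≤6).
S6: dominated by S3 (side-effect rate 2≤11, duration 9≤9).
S7: dominated by S2 (side-effect rate 2≤5, duration 21≤23).
S8: dominated by S4 (side-effect rate 14≤36, duration 4≤6).
S9: dominated by S3 (side-effect rate 2≤34, duration 9≤10).
S10: dominated by S3 (side-effect rate 2≤18, duration 9≤15).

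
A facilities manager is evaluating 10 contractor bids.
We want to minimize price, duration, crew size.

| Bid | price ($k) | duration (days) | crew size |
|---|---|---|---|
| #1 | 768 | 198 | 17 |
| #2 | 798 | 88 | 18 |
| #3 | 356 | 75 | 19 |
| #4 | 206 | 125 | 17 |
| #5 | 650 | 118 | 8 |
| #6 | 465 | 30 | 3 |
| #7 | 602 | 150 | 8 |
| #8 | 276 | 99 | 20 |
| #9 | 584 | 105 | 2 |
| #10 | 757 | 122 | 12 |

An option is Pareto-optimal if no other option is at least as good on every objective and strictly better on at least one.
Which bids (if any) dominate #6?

none

#1: worse on price (768 vs 465).
#2: worse on price (798 vs 465).
#3: worse on duration (75 vs 30).
#4: worse on duration (125 vs 30).
#5: worse on price (650 vs 465).
#7: worse on price (602 vs 465).
#8: worse on duration (99 vs 30).
#9: worse on price (584 vs 465).
#10: worse on price (757 vs 465).
No option dominates #6.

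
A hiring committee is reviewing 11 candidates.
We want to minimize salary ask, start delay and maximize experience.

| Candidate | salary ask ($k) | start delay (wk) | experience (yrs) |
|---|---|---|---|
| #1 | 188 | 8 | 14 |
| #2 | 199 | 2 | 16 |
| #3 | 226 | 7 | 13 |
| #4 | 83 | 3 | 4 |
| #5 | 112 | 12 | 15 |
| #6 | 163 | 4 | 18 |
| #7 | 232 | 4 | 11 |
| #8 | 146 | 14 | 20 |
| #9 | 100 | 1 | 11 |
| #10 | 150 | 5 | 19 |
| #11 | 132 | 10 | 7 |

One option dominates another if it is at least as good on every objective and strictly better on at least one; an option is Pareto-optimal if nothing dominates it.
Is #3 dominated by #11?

No

#11 vs #3: #11 is worse on start delay (10 vs 7), so it does not dominate #3.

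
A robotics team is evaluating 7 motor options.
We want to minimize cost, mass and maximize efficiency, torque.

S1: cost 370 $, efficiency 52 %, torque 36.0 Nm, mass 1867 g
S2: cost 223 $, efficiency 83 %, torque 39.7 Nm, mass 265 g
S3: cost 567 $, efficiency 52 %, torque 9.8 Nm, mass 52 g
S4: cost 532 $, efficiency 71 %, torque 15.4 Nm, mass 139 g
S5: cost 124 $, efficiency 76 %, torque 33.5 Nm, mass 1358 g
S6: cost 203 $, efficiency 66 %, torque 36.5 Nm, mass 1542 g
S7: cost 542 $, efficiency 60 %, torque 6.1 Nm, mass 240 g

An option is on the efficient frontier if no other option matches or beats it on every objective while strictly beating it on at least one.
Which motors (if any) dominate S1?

S2, S6

S2: cost 223≤370, efficiency 83≥52, torque 39.7≥36.0, mass 265≤1867 — dominates S1.
S6: cost 203≤370, efficiency 66≥52, torque 36.5≥36.0, mass 1542≤1867 — dominates S1.
Others (S3, S4, S5, S7) are each worse than S1 on at least one objective.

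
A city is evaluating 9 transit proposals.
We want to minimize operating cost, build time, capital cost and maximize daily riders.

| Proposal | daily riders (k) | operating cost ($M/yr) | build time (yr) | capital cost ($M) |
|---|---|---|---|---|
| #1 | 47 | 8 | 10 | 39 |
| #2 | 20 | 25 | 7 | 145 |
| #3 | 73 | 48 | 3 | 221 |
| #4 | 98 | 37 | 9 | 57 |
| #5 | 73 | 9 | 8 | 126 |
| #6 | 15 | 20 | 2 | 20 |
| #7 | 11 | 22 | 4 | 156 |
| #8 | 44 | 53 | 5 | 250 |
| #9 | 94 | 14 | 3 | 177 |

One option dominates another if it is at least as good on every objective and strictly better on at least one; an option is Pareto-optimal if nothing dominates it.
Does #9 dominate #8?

Yes

#9 vs #8: daily riders 94≥44, operating cost 14≤53, build time 3≤5, capital cost 177≤250 — #9 is at least as good on every objective with at least one strict improvement.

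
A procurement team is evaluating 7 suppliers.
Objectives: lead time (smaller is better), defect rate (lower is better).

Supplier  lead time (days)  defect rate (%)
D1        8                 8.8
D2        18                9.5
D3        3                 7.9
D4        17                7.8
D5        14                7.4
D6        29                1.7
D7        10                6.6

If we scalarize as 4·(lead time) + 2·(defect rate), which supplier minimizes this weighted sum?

D1: 4·8 + 2·8.8 = 49.6
D2: 4·18 + 2·9.5 = 91.0
D3: 4·3 + 2·7.9 = 27.8
D4: 4·17 + 2·7.8 = 83.6
D5: 4·14 + 2·7.4 = 70.8
D6: 4·29 + 2·1.7 = 119.4
D7: 4·10 + 2·6.6 = 53.2
Lowest: D3 at 27.8.

D3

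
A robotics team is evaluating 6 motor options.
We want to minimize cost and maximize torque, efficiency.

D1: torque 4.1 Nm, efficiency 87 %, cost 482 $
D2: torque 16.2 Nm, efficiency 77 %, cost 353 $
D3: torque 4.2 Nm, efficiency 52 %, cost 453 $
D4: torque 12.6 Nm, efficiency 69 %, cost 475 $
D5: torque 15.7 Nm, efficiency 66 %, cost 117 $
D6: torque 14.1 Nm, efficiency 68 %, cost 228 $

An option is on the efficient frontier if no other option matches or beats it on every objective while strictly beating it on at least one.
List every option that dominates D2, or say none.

D1: worse on torque (4.1 vs 16.2).
D3: worse on torque (4.2 vs 16.2).
D4: worse on torque (12.6 vs 16.2).
D5: worse on torque (15.7 vs 16.2).
D6: worse on torque (14.1 vs 16.2).
No option dominates D2.

none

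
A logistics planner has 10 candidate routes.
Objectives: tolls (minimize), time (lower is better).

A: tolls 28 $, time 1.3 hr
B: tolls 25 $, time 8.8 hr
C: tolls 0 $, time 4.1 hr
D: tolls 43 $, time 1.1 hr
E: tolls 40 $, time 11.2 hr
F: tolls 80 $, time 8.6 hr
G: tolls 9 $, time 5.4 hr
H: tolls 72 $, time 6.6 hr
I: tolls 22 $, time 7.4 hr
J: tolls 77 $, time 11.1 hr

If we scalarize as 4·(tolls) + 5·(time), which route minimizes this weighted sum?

A: 4·28 + 5·1.3 = 118.5
B: 4·25 + 5·8.8 = 144.0
C: 4·0 + 5·4.1 = 20.5
D: 4·43 + 5·1.1 = 177.5
E: 4·40 + 5·11.2 = 216.0
F: 4·80 + 5·8.6 = 363.0
G: 4·9 + 5·5.4 = 63.0
H: 4·72 + 5·6.6 = 321.0
I: 4·22 + 5·7.4 = 125.0
J: 4·77 + 5·11.1 = 363.5
Lowest: C at 20.5.

C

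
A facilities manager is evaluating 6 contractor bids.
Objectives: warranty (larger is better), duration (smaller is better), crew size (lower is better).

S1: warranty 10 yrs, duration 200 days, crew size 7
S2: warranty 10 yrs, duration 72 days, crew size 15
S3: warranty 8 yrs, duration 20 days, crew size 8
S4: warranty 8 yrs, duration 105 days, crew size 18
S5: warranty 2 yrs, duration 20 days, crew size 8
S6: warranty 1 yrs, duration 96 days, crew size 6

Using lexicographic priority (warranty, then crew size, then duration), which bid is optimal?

S1

First maximize warranty: best is 10, kept {S1, S2}.
Then minimize crew size: best is 7, kept {S1}.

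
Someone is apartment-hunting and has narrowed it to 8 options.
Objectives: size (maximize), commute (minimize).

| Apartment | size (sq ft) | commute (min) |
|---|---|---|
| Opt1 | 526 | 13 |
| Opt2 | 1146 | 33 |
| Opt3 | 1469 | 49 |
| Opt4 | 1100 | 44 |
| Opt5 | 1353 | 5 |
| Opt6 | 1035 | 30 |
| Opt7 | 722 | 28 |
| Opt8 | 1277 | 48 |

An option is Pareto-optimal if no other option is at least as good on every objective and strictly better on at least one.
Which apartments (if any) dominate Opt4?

Opt2: size 1146≥1100, commute 33≤44 — dominates Opt4.
Opt5: size 1353≥1100, commute 5≤44 — dominates Opt4.
Others (Opt1, Opt3, Opt6, Opt7, Opt8) are each worse than Opt4 on at least one objective.

Opt2, Opt5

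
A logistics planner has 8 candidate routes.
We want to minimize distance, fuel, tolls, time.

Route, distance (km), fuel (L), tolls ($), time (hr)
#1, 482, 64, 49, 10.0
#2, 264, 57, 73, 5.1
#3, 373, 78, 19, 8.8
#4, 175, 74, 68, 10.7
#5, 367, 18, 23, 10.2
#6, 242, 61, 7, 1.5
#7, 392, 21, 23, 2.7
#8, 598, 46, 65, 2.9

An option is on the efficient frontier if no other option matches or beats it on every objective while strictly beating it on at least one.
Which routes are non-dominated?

#2, #4, #5, #6, #7

#1: dominated by #6 (distance 242≤482, fuel 61≤64, tolls 7≤49, time 1.5≤10.0).
#2: not dominated.
#3: dominated by #6 (distance 242≤373, fuel 61≤78, tolls 7≤19, time 1.5≤8.8).
#4: not dominated (best distance).
#5: not dominated (best fuel).
#6: not dominated (best tolls).
#7: not dominated.
#8: dominated by #7 (distance 392≤598, fuel 21≤46, tolls 23≤65, time 2.7≤2.9).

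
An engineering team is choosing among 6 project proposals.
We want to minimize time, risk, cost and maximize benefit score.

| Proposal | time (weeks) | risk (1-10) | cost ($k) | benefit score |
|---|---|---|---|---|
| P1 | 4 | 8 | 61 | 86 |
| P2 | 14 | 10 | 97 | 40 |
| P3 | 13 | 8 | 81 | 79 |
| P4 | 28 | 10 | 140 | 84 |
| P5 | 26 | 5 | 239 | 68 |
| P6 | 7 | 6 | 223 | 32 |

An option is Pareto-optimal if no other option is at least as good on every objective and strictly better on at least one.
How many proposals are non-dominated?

P1: not dominated (best time).
P2: dominated by P1 (time 4≤14, risk 8≤10, cost 61≤97, benefit score 86≥40).
P3: dominated by P1 (time 4≤13, risk 8≤8, cost 61≤81, benefit score 86≥79).
P4: dominated by P1 (time 4≤28, risk 8≤10, cost 61≤140, benefit score 86≥84).
P5: not dominated (best risk).
P6: not dominated.
Pareto-optimal: P1, P5, P6 → 3.

3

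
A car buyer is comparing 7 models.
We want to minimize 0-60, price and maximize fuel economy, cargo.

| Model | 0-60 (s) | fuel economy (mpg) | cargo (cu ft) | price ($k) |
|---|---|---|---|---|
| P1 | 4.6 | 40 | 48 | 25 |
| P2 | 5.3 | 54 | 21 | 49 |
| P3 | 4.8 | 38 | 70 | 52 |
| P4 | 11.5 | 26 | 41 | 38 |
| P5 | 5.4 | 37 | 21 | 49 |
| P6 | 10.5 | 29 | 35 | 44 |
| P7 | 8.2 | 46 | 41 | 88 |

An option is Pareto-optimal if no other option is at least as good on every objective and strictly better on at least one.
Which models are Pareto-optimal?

P1: not dominated (best 0-60).
P2: not dominated (best fuel economy).
P3: not dominated (best cargo).
P4: dominated by P1 (0-60 4.6≤11.5, fuel economy 40≥26, cargo 48≥41, price 25≤38).
P5: dominated by P1 (0-60 4.6≤5.4, fuel economy 40≥37, cargo 48≥21, price 25≤49).
P6: dominated by P1 (0-60 4.6≤10.5, fuel economy 40≥29, cargo 48≥35, price 25≤44).
P7: not dominated.

P1, P2, P3, P7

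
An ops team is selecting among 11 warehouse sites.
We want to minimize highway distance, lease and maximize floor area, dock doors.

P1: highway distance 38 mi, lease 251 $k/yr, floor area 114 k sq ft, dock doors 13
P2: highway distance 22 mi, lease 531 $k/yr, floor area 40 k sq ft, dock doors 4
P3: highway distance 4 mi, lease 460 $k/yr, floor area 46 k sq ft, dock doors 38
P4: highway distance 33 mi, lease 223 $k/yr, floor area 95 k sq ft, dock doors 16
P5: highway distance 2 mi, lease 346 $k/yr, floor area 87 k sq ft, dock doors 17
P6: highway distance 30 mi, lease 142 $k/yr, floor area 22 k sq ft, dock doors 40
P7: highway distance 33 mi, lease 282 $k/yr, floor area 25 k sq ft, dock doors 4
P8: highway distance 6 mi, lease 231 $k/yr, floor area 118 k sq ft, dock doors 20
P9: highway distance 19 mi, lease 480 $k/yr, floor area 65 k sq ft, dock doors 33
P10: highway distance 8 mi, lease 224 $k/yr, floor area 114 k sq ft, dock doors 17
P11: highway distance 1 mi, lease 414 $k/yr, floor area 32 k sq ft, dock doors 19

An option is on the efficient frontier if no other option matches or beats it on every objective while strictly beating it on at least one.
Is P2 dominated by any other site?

P3 vs P2: highway distance 4≤22, lease 460≤531, floor area 46≥40, dock doors 38≥4 — P3 is at least as good on every objective and strictly better on at least one, so P3 dominates P2.

Yes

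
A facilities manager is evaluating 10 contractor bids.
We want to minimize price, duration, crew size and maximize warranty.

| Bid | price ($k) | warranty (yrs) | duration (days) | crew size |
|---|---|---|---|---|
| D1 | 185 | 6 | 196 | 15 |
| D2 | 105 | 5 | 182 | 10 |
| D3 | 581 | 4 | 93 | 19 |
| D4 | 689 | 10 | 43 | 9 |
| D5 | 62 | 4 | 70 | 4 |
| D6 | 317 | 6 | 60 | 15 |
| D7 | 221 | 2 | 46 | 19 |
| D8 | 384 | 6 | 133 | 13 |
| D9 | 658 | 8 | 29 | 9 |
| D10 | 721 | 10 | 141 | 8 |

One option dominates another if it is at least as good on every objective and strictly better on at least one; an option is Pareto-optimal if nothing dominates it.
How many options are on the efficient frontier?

9

D1: not dominated.
D2: not dominated.
D3: dominated by D5 (price 62≤581, warranty 4≥4, duration 70≤93, crew size 4≤19).
D4: not dominated.
D5: not dominated (best price).
D6: not dominated.
D7: not dominated.
D8: not dominated.
D9: not dominated (best duration).
D10: not dominated.
Pareto-optimal: D1, D2, D4, D5, D6, D7, D8, D9, D10 → 9.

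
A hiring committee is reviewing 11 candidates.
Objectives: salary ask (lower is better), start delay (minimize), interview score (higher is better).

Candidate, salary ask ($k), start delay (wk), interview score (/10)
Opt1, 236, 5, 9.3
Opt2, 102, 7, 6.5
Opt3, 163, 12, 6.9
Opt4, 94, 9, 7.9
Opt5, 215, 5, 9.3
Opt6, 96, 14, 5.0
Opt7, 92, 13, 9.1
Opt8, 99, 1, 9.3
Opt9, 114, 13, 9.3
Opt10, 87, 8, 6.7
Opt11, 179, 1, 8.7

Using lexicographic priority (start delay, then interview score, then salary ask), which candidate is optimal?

Opt8

First minimize start delay: best is 1, kept {Opt8, Opt11}.
Then maximize interview score: best is 9.3, kept {Opt8}.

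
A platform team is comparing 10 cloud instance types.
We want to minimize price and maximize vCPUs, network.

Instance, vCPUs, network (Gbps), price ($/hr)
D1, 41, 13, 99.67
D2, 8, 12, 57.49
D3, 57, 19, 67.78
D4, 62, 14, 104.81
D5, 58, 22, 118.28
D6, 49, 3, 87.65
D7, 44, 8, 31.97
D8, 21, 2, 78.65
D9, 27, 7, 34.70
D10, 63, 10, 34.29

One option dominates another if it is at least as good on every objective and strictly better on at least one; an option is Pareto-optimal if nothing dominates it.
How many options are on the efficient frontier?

6

D1: dominated by D3 (vCPUs 57≥41, network 19≥13, price 67.78≤99.67).
D2: not dominated.
D3: not dominated.
D4: not dominated.
D5: not dominated (best network).
D6: dominated by D3 (vCPUs 57≥49, network 19≥3, price 67.78≤87.65).
D7: not dominated (best price).
D8: dominated by D3 (vCPUs 57≥21, network 19≥2, price 67.78≤78.65).
D9: dominated by D7 (vCPUs 44≥27, network 8≥7, price 31.97≤34.70).
D10: not dominated (best vCPUs).
Pareto-optimal: D2, D3, D4, D5, D7, D10 → 6.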